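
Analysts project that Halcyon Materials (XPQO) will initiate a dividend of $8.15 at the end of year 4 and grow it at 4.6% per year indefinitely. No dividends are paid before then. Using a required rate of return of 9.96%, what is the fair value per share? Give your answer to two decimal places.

Deferred-dividend DDM. At t=3 the remaining stream is a growing perpetuity with first payment D_4 = 8.15.
V_3 = D_4/(r−g) = 8.15/(0.0996−0.046) = 152.0522
P₀ = V_3/(1+r)^3 = 152.0522/(1+0.0996)^3 = 114.3638

$114.36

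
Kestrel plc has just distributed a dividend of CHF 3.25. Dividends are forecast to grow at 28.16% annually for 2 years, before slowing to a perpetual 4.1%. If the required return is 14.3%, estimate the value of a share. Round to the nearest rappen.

CHF 49.43

Two-stage DDM. Project D₁…D_2 at 0.2816, terminal growth 0.041, discount at r = 0.143.
D_1 = 4.1652
D_2 = 5.3381
Terminal value at t=2: TV = D_3/(r−g) = 5.5570/(0.143−0.041) = 54.4802
P₀ = 4.1652/(1+0.143)^1 + 5.3381/(1+0.143)^2 + 54.4802/(1+0.143)^2 = 49.4311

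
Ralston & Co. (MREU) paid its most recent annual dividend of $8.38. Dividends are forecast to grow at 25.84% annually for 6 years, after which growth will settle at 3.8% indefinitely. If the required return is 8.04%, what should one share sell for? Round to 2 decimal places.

Two-stage DDM. Project D₁…D_6 at 0.2584, terminal growth 0.038, discount at r = 0.0804.
D_1 = 10.5454
D_2 = 13.2703
D_3 = 16.6994
D_4 = 21.0145
D_5 = 26.4446
D_6 = 33.2779
Terminal value at t=6: TV = D_7/(r−g) = 34.5425/(0.0804−0.038) = 814.6813
P₀ = 10.5454/(1+0.0804)^1 + 13.2703/(1+0.0804)^2 + 16.6994/(1+0.0804)^3 + 21.0145/(1+0.0804)^4 + 26.4446/(1+0.0804)^5 + 33.2779/(1+0.0804)^6 + 814.6813/(1+0.0804)^6 = 600.9313

$600.93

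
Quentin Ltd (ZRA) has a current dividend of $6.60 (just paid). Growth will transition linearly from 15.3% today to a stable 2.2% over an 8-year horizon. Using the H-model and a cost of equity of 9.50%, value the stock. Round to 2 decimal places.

H-model: P₀ = D₀[(1+g_L) + H(g_S−g_L)]/(r−g_L), with H = 8/2 = 4.
P₀ = 6.60 × [(1+0.022) + 4×(0.153−0.022)] / (0.095−0.022)
   = 6.60 × 1.5460 / 0.073 = 139.7753

$139.78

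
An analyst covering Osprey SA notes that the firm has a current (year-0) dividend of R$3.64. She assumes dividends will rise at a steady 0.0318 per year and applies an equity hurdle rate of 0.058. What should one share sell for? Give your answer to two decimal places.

R$143.35

Gordon growth model: P₀ = D₁/(r − g). D₁ = 3.64 × (1 + 0.0318) = 3.7558.
P₀ = 3.7558 / (0.058 − 0.0318) = 3.7558 / 0.0262 = 143.3493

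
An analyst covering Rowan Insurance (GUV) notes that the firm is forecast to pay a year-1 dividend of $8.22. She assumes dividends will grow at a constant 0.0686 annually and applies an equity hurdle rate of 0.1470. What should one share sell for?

Gordon growth model: P₀ = D₁/(r − g), with D₁ = 8.22 given directly.
P₀ = 8.2200 / (0.147 − 0.0686) = 8.2200 / 0.0784 = 104.8469

$104.85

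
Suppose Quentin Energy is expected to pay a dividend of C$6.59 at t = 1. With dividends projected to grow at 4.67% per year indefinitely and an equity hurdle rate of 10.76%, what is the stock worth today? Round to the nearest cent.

C$108.21

Gordon growth model: P₀ = D₁/(r − g), with D₁ = 6.59 given directly.
P₀ = 6.5900 / (0.1076 − 0.0467) = 6.5900 / 0.0609 = 108.2102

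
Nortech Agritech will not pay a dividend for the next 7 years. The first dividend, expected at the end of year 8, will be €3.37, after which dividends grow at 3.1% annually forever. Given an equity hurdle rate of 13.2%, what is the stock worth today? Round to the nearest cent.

€14.01

Deferred-dividend DDM. At t=7 the remaining stream is a growing perpetuity with first payment D_8 = 3.37.
V_7 = D_8/(r−g) = 3.37/(0.132−0.031) = 33.3663
P₀ = V_7/(1+r)^7 = 33.3663/(1+0.132)^7 = 14.0082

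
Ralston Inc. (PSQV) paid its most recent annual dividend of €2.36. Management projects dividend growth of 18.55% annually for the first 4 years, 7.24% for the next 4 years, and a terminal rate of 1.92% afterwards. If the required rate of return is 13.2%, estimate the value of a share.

Three-stage DDM. Project D₁…D_8; terminal Gordon value at t=8 with g = 0.0192; discount at r = 0.132.
D_1 = 2.7978
D_2 = 3.3168
D_3 = 3.9320
D_4 = 4.6614
D_5 = 4.9989
D_6 = 5.3608
D_7 = 5.7490
D_8 = 6.1652
TV_8 = 6.2835/(0.132−0.0192) = 55.7052
P₀ = Σ Dₜ/(1+r)ᵗ + TV_8/(1+r)^8 = 41.2062

€41.21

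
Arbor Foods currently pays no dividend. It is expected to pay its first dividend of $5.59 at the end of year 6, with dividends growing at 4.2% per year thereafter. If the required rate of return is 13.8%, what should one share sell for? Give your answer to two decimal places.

$30.51

Deferred-dividend DDM. At t=5 the remaining stream is a growing perpetuity with first payment D_6 = 5.59.
V_5 = D_6/(r−g) = 5.59/(0.138−0.042) = 58.2292
P₀ = V_5/(1+r)^5 = 58.2292/(1+0.138)^5 = 30.5091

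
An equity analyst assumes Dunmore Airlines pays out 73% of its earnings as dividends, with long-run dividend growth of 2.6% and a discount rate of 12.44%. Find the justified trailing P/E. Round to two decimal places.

Justified trailing P/E = b(1+g)/(r−g) = 0.73×(1+0.026)/(0.1244−0.026) = 7.6116

7.61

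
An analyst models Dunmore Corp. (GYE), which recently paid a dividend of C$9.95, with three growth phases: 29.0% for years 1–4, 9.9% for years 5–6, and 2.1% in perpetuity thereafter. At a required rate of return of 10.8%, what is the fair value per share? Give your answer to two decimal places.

C$306.25

Three-stage DDM. Project D₁…D_6; terminal Gordon value at t=6 with g = 0.021; discount at r = 0.108.
D_1 = 12.8355
D_2 = 16.5578
D_3 = 21.3596
D_4 = 27.5538
D_5 = 30.2817
D_6 = 33.2795
TV_6 = 33.9784/(0.108−0.021) = 390.5564
P₀ = Σ Dₜ/(1+r)ᵗ + TV_6/(1+r)^6 = 306.2550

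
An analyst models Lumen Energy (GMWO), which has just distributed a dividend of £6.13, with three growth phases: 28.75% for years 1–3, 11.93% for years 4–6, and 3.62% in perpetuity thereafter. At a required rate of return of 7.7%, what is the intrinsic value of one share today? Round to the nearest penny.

Three-stage DDM. Project D₁…D_6; terminal Gordon value at t=6 with g = 0.0362; discount at r = 0.077.
D_1 = 7.8924
D_2 = 10.1614
D_3 = 13.0828
D_4 = 14.6436
D_5 = 16.3906
D_6 = 18.3460
TV_6 = 19.0101/(0.077−0.0362) = 465.9348
P₀ = Σ Dₜ/(1+r)ᵗ + TV_6/(1+r)^6 = 359.0716

£359.07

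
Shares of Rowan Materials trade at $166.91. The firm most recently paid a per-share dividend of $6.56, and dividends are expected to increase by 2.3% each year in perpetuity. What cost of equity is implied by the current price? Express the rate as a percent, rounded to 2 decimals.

6.32%

Rearranging the constant-growth DDM: r = D₁/P₀ + g.
D₁ = 6.56 × (1 + 0.023) = 6.7109.
r = 6.7109 / 166.91 + 0.023 = 0.04021 + 0.023 = 0.06321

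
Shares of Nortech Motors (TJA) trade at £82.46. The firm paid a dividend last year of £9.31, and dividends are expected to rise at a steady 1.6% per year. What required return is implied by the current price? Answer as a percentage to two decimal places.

Rearranging the constant-growth DDM: r = D₁/P₀ + g.
D₁ = 9.31 × (1 + 0.016) = 9.4590.
r = 9.4590 / 82.46 + 0.016 = 0.11471 + 0.016 = 0.13071

13.07%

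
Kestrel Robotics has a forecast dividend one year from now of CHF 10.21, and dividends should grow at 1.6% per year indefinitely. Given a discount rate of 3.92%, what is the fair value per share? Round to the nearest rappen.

CHF 440.09

Gordon growth model: P₀ = D₁/(r − g), with D₁ = 10.21 given directly.
P₀ = 10.2100 / (0.0392 − 0.016) = 10.2100 / 0.0232 = 440.0862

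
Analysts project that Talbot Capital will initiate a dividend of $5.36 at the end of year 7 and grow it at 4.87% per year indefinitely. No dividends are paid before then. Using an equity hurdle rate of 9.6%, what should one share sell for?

$65.38

Deferred-dividend DDM. At t=6 the remaining stream is a growing perpetuity with first payment D_7 = 5.36.
V_6 = D_7/(r−g) = 5.36/(0.096−0.0487) = 113.3192
P₀ = V_6/(1+r)^6 = 113.3192/(1+0.096)^6 = 65.3793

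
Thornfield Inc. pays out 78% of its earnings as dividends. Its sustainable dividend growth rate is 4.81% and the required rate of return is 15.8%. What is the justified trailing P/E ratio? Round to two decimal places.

Justified trailing P/E = b(1+g)/(r−g) = 0.78×(1+0.0481)/(0.158−0.0481) = 7.4387

7.44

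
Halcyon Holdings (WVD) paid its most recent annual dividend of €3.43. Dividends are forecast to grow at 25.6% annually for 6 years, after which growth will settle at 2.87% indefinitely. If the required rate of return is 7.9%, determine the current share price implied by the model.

Two-stage DDM. Project D₁…D_6 at 0.256, terminal growth 0.0287, discount at r = 0.079.
D_1 = 4.3081
D_2 = 5.4109
D_3 = 6.7962
D_4 = 8.5360
D_5 = 10.7212
D_6 = 13.4658
Terminal value at t=6: TV = D_7/(r−g) = 13.8523/(0.079−0.0287) = 275.3929
P₀ = 4.3081/(1+0.079)^1 + 5.4109/(1+0.079)^2 + 6.7962/(1+0.079)^3 + 8.5360/(1+0.079)^4 + 10.7212/(1+0.079)^5 + 13.4658/(1+0.079)^6 + 275.3929/(1+0.079)^6 = 210.7228

€210.72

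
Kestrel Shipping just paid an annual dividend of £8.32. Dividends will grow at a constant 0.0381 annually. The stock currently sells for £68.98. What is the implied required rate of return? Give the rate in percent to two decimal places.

16.33%

Rearranging the constant-growth DDM: r = D₁/P₀ + g.
D₁ = 8.32 × (1 + 0.0381) = 8.6370.
r = 8.6370 / 68.98 + 0.0381 = 0.12521 + 0.0381 = 0.16331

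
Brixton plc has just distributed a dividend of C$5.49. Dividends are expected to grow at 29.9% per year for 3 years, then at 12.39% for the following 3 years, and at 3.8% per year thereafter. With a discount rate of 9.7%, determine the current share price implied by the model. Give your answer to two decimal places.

Three-stage DDM. Project D₁…D_6; terminal Gordon value at t=6 with g = 0.038; discount at r = 0.097.
D_1 = 7.1315
D_2 = 9.2638
D_3 = 12.0337
D_4 = 13.5247
D_5 = 15.2004
D_6 = 17.0837
TV_6 = 17.7329/(0.097−0.038) = 300.5579
P₀ = Σ Dₜ/(1+r)ᵗ + TV_6/(1+r)^6 = 224.4841

C$224.48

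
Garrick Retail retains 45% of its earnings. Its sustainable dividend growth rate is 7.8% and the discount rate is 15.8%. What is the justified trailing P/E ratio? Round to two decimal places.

7.41

Payout ratio b = 1 − 0.45 = 0.55.
Justified trailing P/E = b(1+g)/(r−g) = 0.55×(1+0.078)/(0.158−0.078) = 7.4113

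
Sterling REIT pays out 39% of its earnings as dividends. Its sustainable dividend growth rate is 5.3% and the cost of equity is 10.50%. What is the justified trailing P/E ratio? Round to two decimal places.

7.90

Justified trailing P/E = b(1+g)/(r−g) = 0.39×(1+0.053)/(0.105−0.053) = 7.8975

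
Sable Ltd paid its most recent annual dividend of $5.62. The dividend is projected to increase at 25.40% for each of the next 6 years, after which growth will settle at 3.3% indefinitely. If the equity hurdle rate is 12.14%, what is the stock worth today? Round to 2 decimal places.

Two-stage DDM. Project D₁…D_6 at 0.254, terminal growth 0.033, discount at r = 0.1214.
D_1 = 7.0475
D_2 = 8.8375
D_3 = 11.0823
D_4 = 13.8972
D_5 = 17.4271
D_6 = 21.8535
Terminal value at t=6: TV = D_7/(r−g) = 22.5747/(0.1214−0.033) = 255.3698
P₀ = 7.0475/(1+0.1214)^1 + 8.8375/(1+0.1214)^2 + 11.0823/(1+0.1214)^3 + 13.8972/(1+0.1214)^4 + 17.4271/(1+0.1214)^5 + 21.8535/(1+0.1214)^6 + 255.3698/(1+0.1214)^6 = 179.1869

$179.19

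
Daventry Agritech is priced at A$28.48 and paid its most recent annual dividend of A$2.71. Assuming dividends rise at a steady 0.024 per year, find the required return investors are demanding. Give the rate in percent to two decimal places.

12.14%

Rearranging the constant-growth DDM: r = D₁/P₀ + g.
D₁ = 2.71 × (1 + 0.024) = 2.7750.
r = 2.7750 / 28.48 + 0.024 = 0.09744 + 0.024 = 0.12144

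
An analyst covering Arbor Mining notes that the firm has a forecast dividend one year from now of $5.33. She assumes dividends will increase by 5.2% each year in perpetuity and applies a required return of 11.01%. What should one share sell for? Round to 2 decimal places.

Gordon growth model: P₀ = D₁/(r − g), with D₁ = 5.33 given directly.
P₀ = 5.3300 / (0.1101 − 0.052) = 5.3300 / 0.0581 = 91.7384

$91.74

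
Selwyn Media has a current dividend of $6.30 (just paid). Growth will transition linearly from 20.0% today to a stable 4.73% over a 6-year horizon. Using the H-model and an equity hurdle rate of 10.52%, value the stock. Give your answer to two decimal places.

H-model: P₀ = D₀[(1+g_L) + H(g_S−g_L)]/(r−g_L), with H = 6/2 = 3.
P₀ = 6.30 × [(1+0.0473) + 3×(0.2−0.0473)] / (0.1052−0.0473)
   = 6.30 × 1.5054 / 0.0579 = 163.8000

$163.80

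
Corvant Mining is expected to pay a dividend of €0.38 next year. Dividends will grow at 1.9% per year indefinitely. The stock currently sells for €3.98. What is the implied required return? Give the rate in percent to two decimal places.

11.45%

Rearranging the constant-growth DDM: r = D₁/P₀ + g.
r = 0.3800 / 3.98 + 0.019 = 0.09548 + 0.019 = 0.11448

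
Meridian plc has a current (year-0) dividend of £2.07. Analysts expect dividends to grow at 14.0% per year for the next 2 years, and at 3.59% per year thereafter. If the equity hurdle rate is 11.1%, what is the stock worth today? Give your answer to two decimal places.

£34.37

Two-stage DDM. Project D₁…D_2 at 0.14, terminal growth 0.0359, discount at r = 0.111.
D_1 = 2.3598
D_2 = 2.6902
Terminal value at t=2: TV = D_3/(r−g) = 2.7867/(0.111−0.0359) = 37.1072
P₀ = 2.3598/(1+0.111)^1 + 2.6902/(1+0.111)^2 + 37.1072/(1+0.111)^2 = 34.3663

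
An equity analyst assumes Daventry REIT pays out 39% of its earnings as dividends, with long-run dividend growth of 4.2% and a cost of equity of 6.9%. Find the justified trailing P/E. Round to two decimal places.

15.05

Justified trailing P/E = b(1+g)/(r−g) = 0.39×(1+0.042)/(0.069−0.042) = 15.0511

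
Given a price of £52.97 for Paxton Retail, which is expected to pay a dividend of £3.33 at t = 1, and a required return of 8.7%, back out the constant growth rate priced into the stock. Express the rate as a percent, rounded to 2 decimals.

2.41%

From P₀ = D₁/(r − g), the implied growth is g = r − D₁/P₀.
g = 0.087 − 3.33/52.97 = 0.087 − 0.06287 = 0.02413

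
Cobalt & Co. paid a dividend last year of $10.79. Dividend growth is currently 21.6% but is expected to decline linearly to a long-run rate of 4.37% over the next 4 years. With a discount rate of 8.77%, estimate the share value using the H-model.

H-model: P₀ = D₀[(1+g_L) + H(g_S−g_L)]/(r−g_L), with H = 4/2 = 2.
P₀ = 10.79 × [(1+0.0437) + 2×(0.216−0.0437)] / (0.0877−0.0437)
   = 10.79 × 1.3883 / 0.044 = 340.4490

$340.45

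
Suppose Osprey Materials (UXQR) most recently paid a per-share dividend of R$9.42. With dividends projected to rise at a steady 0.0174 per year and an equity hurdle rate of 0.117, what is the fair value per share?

Gordon growth model: P₀ = D₁/(r − g). D₁ = 9.42 × (1 + 0.0174) = 9.5839.
P₀ = 9.5839 / (0.117 − 0.0174) = 9.5839 / 0.0996 = 96.2240

R$96.22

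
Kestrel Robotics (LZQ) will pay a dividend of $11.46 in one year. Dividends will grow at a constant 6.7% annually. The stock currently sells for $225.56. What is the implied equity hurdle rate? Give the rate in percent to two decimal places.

Rearranging the constant-growth DDM: r = D₁/P₀ + g.
r = 11.4600 / 225.56 + 0.067 = 0.05081 + 0.067 = 0.11781

11.78%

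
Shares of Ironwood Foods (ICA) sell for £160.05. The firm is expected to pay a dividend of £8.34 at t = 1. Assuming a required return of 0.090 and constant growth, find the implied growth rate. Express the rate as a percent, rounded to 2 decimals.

From P₀ = D₁/(r − g), the implied growth is g = r − D₁/P₀.
g = 0.09 − 8.34/160.05 = 0.09 − 0.05211 = 0.03789

3.79%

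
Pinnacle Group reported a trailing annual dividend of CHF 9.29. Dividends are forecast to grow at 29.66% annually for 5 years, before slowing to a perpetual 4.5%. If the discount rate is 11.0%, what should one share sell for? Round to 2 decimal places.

Two-stage DDM. Project D₁…D_5 at 0.2966, terminal growth 0.045, discount at r = 0.11.
D_1 = 12.0454
D_2 = 15.6181
D_3 = 20.2504
D_4 = 26.2567
D_5 = 34.0444
Terminal value at t=5: TV = D_6/(r−g) = 35.5764/(0.11−0.045) = 547.3293
P₀ = 12.0454/(1+0.11)^1 + 15.6181/(1+0.11)^2 + 20.2504/(1+0.11)^3 + 26.2567/(1+0.11)^4 + 34.0444/(1+0.11)^5 + 547.3293/(1+0.11)^5 = 400.6477

CHF 400.65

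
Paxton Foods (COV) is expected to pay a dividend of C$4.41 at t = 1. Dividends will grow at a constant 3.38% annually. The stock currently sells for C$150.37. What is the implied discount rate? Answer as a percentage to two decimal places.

Rearranging the constant-growth DDM: r = D₁/P₀ + g.
r = 4.4100 / 150.37 + 0.0338 = 0.02933 + 0.0338 = 0.06313

6.31%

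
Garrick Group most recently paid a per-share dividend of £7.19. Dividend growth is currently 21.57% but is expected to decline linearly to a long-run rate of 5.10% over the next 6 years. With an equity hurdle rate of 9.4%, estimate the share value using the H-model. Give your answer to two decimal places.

H-model: P₀ = D₀[(1+g_L) + H(g_S−g_L)]/(r−g_L), with H = 6/2 = 3.
P₀ = 7.19 × [(1+0.051) + 3×(0.2157−0.051)] / (0.094−0.051)
   = 7.19 × 1.5451 / 0.043 = 258.3551

£258.36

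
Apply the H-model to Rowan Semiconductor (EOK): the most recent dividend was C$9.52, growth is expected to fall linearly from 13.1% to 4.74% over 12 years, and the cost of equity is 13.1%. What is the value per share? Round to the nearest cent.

H-model: P₀ = D₀[(1+g_L) + H(g_S−g_L)]/(r−g_L), with H = 12/2 = 6.
P₀ = 9.52 × [(1+0.0474) + 6×(0.131−0.0474)] / (0.131−0.0474)
   = 9.52 × 1.5490 / 0.0836 = 176.3933

C$176.39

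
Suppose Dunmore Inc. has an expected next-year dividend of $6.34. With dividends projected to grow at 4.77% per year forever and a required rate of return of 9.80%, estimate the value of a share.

Gordon growth model: P₀ = D₁/(r − g), with D₁ = 6.34 given directly.
P₀ = 6.3400 / (0.098 − 0.0477) = 6.3400 / 0.0503 = 126.0437

$126.04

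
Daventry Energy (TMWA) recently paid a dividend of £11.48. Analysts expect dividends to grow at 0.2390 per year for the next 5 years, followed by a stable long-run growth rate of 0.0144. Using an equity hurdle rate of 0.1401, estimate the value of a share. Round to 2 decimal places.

Two-stage DDM. Project D₁…D_5 at 0.239, terminal growth 0.0144, discount at r = 0.1401.
D_1 = 14.2237
D_2 = 17.6232
D_3 = 21.8351
D_4 = 27.0537
D_5 = 33.5196
Terminal value at t=5: TV = D_6/(r−g) = 34.0023/(0.1401−0.0144) = 270.5032
P₀ = 14.2237/(1+0.1401)^1 + 17.6232/(1+0.1401)^2 + 21.8351/(1+0.1401)^3 + 27.0537/(1+0.1401)^4 + 33.5196/(1+0.1401)^5 + 270.5032/(1+0.1401)^5 = 214.6112

£214.61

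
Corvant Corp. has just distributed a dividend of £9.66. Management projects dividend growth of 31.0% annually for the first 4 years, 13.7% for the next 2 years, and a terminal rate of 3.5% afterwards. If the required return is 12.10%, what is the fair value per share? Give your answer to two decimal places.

£317.76

Three-stage DDM. Project D₁…D_6; terminal Gordon value at t=6 with g = 0.035; discount at r = 0.121.
D_1 = 12.6546
D_2 = 16.5775
D_3 = 21.7166
D_4 = 28.4487
D_5 = 32.3462
D_6 = 36.7776
TV_6 = 38.0648/(0.121−0.035) = 442.6140
P₀ = Σ Dₜ/(1+r)ᵗ + TV_6/(1+r)^6 = 317.7619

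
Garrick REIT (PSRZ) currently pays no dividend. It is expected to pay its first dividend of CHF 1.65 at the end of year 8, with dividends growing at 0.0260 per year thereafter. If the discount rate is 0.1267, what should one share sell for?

Deferred-dividend DDM. At t=7 the remaining stream is a growing perpetuity with first payment D_8 = 1.65.
V_7 = D_8/(r−g) = 1.65/(0.1267−0.026) = 16.3853
P₀ = V_7/(1+r)^7 = 16.3853/(1+0.1267)^7 = 7.1088

CHF 7.11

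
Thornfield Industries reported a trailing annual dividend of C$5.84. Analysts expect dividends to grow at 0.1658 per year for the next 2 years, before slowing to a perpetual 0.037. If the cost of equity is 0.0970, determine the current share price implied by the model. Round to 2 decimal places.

C$126.79

Two-stage DDM. Project D₁…D_2 at 0.1658, terminal growth 0.037, discount at r = 0.097.
D_1 = 6.8083
D_2 = 7.9371
Terminal value at t=2: TV = D_3/(r−g) = 8.2308/(0.097−0.037) = 137.1793
P₀ = 6.8083/(1+0.097)^1 + 7.9371/(1+0.097)^2 + 137.1793/(1+0.097)^2 = 126.7940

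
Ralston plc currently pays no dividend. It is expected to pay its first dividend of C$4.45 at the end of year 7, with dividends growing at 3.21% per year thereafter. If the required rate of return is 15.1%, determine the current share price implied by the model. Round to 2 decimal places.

C$16.10

Deferred-dividend DDM. At t=6 the remaining stream is a growing perpetuity with first payment D_7 = 4.45.
V_6 = D_7/(r−g) = 4.45/(0.151−0.0321) = 37.4264
P₀ = V_6/(1+r)^6 = 37.4264/(1+0.151)^6 = 16.0963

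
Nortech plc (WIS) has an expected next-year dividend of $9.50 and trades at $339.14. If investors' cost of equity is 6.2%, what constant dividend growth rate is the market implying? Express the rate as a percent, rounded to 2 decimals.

From P₀ = D₁/(r − g), the implied growth is g = r − D₁/P₀.
g = 0.062 − 9.50/339.14 = 0.062 − 0.02801 = 0.03399

3.40%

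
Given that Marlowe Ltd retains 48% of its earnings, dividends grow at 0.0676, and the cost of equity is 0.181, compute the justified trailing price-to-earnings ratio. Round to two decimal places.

Payout ratio b = 1 − 0.48 = 0.52.
Justified trailing P/E = b(1+g)/(r−g) = 0.52×(1+0.0676)/(0.181−0.0676) = 4.8955

4.90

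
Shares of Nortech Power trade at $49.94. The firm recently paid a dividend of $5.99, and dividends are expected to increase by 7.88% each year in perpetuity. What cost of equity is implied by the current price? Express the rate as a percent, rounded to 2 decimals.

Rearranging the constant-growth DDM: r = D₁/P₀ + g.
D₁ = 5.99 × (1 + 0.0788) = 6.4620.
r = 6.4620 / 49.94 + 0.0788 = 0.12940 + 0.0788 = 0.20820

20.82%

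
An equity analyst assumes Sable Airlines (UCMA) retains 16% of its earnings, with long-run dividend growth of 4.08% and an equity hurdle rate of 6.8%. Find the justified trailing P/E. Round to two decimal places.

32.14

Payout ratio b = 1 − 0.16 = 0.84.
Justified trailing P/E = b(1+g)/(r−g) = 0.84×(1+0.0408)/(0.068−0.0408) = 32.1424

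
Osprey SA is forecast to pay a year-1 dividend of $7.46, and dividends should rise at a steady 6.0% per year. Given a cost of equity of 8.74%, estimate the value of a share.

$272.26

Gordon growth model: P₀ = D₁/(r − g), with D₁ = 7.46 given directly.
P₀ = 7.4600 / (0.0874 − 0.06) = 7.4600 / 0.0274 = 272.2628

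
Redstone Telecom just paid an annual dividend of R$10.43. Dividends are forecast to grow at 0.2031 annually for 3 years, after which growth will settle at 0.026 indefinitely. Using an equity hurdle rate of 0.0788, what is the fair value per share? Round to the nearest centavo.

Two-stage DDM. Project D₁…D_3 at 0.2031, terminal growth 0.026, discount at r = 0.0788.
D_1 = 12.5483
D_2 = 15.0969
D_3 = 18.1631
Terminal value at t=3: TV = D_4/(r−g) = 18.6353/(0.0788−0.026) = 352.9417
P₀ = 12.5483/(1+0.0788)^1 + 15.0969/(1+0.0788)^2 + 18.1631/(1+0.0788)^3 + 352.9417/(1+0.0788)^3 = 320.1828

R$320.18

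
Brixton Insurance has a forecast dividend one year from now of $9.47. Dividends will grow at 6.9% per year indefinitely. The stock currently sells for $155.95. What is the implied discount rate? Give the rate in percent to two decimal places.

12.97%

Rearranging the constant-growth DDM: r = D₁/P₀ + g.
r = 9.4700 / 155.95 + 0.069 = 0.06072 + 0.069 = 0.12972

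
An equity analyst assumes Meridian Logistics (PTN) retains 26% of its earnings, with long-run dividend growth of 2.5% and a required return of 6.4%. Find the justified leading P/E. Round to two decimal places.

Payout ratio b = 1 − 0.26 = 0.74.
Justified leading P/E = b/(r−g) = 0.74/(0.064−0.025) = 18.9744

18.97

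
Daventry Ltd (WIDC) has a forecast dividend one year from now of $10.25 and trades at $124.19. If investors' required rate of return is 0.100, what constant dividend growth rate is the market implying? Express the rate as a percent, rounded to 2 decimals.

1.75%

From P₀ = D₁/(r − g), the implied growth is g = r − D₁/P₀.
g = 0.1 − 10.25/124.19 = 0.1 − 0.08253 = 0.01747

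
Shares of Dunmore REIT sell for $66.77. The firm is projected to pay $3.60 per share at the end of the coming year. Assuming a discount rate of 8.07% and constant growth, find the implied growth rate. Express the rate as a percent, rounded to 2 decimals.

From P₀ = D₁/(r − g), the implied growth is g = r − D₁/P₀.
g = 0.0807 − 3.60/66.77 = 0.0807 − 0.05392 = 0.02678

2.68%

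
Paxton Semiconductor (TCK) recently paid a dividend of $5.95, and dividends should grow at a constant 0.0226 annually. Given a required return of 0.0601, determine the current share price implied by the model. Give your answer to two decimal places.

Gordon growth model: P₀ = D₁/(r − g). D₁ = 5.95 × (1 + 0.0226) = 6.0845.
P₀ = 6.0845 / (0.0601 − 0.0226) = 6.0845 / 0.0375 = 162.2525

$162.25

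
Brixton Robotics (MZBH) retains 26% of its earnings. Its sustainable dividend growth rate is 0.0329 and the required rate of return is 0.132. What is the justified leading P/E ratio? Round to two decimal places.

Payout ratio b = 1 − 0.26 = 0.74.
Justified leading P/E = b/(r−g) = 0.74/(0.132−0.0329) = 7.4672

7.47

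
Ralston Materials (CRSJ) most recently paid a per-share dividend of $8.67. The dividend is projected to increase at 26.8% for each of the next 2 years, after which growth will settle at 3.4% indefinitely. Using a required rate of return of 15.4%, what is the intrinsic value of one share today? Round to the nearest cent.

Two-stage DDM. Project D₁…D_2 at 0.268, terminal growth 0.034, discount at r = 0.154.
D_1 = 10.9936
D_2 = 13.9398
Terminal value at t=2: TV = D_3/(r−g) = 14.4138/(0.154−0.034) = 120.1149
P₀ = 10.9936/(1+0.154)^1 + 13.9398/(1+0.154)^2 + 120.1149/(1+0.154)^2 = 110.1896

$110.19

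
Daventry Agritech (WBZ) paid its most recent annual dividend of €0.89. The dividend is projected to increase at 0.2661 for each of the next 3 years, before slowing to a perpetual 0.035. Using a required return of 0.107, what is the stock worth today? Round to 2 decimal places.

€22.65

Two-stage DDM. Project D₁…D_3 at 0.2661, terminal growth 0.035, discount at r = 0.107.
D_1 = 1.1268
D_2 = 1.4267
D_3 = 1.8063
Terminal value at t=3: TV = D_4/(r−g) = 1.8695/(0.107−0.035) = 25.9658
P₀ = 1.1268/(1+0.107)^1 + 1.4267/(1+0.107)^2 + 1.8063/(1+0.107)^3 + 25.9658/(1+0.107)^3 = 22.6544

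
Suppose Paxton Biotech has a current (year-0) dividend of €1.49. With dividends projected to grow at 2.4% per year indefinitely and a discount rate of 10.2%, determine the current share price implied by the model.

€19.56

Gordon growth model: P₀ = D₁/(r − g). D₁ = 1.49 × (1 + 0.024) = 1.5258.
P₀ = 1.5258 / (0.102 − 0.024) = 1.5258 / 0.078 = 19.5610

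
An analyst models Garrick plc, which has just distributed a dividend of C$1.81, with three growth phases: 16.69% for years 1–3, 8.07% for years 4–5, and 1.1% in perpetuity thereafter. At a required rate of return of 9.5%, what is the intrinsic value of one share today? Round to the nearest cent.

C$36.15

Three-stage DDM. Project D₁…D_5; terminal Gordon value at t=5 with g = 0.011; discount at r = 0.095.
D_1 = 2.1121
D_2 = 2.4646
D_3 = 2.8759
D_4 = 3.1080
D_5 = 3.3588
TV_5 = 3.3958/(0.095−0.011) = 40.4261
P₀ = Σ Dₜ/(1+r)ᵗ + TV_5/(1+r)^5 = 36.1501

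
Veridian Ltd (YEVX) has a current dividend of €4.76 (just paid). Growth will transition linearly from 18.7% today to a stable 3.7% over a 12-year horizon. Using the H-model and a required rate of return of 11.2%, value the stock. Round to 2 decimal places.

€122.93

H-model: P₀ = D₀[(1+g_L) + H(g_S−g_L)]/(r−g_L), with H = 12/2 = 6.
P₀ = 4.76 × [(1+0.037) + 6×(0.187−0.037)] / (0.112−0.037)
   = 4.76 × 1.9370 / 0.075 = 122.9349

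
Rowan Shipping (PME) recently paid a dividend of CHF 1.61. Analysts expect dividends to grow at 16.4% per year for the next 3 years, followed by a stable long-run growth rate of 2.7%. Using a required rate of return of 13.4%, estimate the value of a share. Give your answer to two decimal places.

CHF 21.80

Two-stage DDM. Project D₁…D_3 at 0.164, terminal growth 0.027, discount at r = 0.134.
D_1 = 1.8740
D_2 = 2.1814
D_3 = 2.5391
Terminal value at t=3: TV = D_4/(r−g) = 2.6077/(0.134−0.027) = 24.3709
P₀ = 1.8740/(1+0.134)^1 + 2.1814/(1+0.134)^2 + 2.5391/(1+0.134)^3 + 24.3709/(1+0.134)^3 = 21.8022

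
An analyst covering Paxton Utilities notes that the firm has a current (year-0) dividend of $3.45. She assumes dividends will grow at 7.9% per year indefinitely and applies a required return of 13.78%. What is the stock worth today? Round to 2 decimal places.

$63.31

Gordon growth model: P₀ = D₁/(r − g). D₁ = 3.45 × (1 + 0.079) = 3.7226.
P₀ = 3.7226 / (0.1378 − 0.079) = 3.7226 / 0.0588 = 63.3087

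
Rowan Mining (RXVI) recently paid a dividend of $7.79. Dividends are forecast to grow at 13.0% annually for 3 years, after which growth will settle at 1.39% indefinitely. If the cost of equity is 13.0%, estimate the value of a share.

Two-stage DDM. Project D₁…D_3 at 0.13, terminal growth 0.0139, discount at r = 0.13.
D_1 = 8.8027
D_2 = 9.9471
D_3 = 11.2402
Terminal value at t=3: TV = D_4/(r−g) = 11.3964/(0.13−0.0139) = 98.1603
P₀ = 8.8027/(1+0.13)^1 + 9.9471/(1+0.13)^2 + 11.2402/(1+0.13)^3 + 98.1603/(1+0.13)^3 = 91.4000

$91.40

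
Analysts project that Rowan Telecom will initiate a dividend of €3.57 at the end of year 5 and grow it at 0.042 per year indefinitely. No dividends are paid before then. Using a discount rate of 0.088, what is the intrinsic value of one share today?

€55.39

Deferred-dividend DDM. At t=4 the remaining stream is a growing perpetuity with first payment D_5 = 3.57.
V_4 = D_5/(r−g) = 3.57/(0.088−0.042) = 77.6087
P₀ = V_4/(1+r)^4 = 77.6087/(1+0.088)^4 = 55.3853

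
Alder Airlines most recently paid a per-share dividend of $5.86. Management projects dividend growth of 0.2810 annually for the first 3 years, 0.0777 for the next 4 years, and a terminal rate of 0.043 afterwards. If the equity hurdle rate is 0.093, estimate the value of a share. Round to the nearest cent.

Three-stage DDM. Project D₁…D_7; terminal Gordon value at t=7 with g = 0.043; discount at r = 0.093.
D_1 = 7.5067
D_2 = 9.6160
D_3 = 12.3181
D_4 = 13.2753
D_5 = 14.3067
D_6 = 15.4184
D_7 = 16.6164
TV_7 = 17.3309/(0.093−0.043) = 346.6178
P₀ = Σ Dₜ/(1+r)ᵗ + TV_7/(1+r)^7 = 246.7824

$246.78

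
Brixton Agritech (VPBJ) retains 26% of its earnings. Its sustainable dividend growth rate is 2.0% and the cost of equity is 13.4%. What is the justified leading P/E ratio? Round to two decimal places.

6.49

Payout ratio b = 1 − 0.26 = 0.74.
Justified leading P/E = b/(r−g) = 0.74/(0.134−0.02) = 6.4912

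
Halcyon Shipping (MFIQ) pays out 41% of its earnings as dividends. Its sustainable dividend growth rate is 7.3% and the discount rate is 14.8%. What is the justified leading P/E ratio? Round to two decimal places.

5.47

Justified leading P/E = b/(r−g) = 0.41/(0.148−0.073) = 5.4667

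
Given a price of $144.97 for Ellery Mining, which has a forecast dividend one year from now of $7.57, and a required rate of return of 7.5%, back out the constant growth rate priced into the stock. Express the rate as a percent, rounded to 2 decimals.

2.28%

From P₀ = D₁/(r − g), the implied growth is g = r − D₁/P₀.
g = 0.075 − 7.57/144.97 = 0.075 − 0.05222 = 0.02278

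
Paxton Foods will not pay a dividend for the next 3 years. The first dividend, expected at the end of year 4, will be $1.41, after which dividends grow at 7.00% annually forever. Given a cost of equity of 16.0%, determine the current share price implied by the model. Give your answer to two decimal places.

$10.04

Deferred-dividend DDM. At t=3 the remaining stream is a growing perpetuity with first payment D_4 = 1.41.
V_3 = D_4/(r−g) = 1.41/(0.16−0.07) = 15.6667
P₀ = V_3/(1+r)^3 = 15.6667/(1+0.16)^3 = 10.0370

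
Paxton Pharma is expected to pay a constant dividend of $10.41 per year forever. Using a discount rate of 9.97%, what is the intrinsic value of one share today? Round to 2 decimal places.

$104.41

Zero-growth DDM (perpetuity): P₀ = D/r = 10.41 / 0.0997 = 104.4132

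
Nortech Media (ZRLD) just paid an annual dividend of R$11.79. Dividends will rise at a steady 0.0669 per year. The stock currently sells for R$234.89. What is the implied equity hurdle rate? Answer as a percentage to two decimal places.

12.05%

Rearranging the constant-growth DDM: r = D₁/P₀ + g.
D₁ = 11.79 × (1 + 0.0669) = 12.5788.
r = 12.5788 / 234.89 + 0.0669 = 0.05355 + 0.0669 = 0.12045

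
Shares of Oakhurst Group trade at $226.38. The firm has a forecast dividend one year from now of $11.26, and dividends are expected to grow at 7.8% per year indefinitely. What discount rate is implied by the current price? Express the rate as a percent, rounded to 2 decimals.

12.77%

Rearranging the constant-growth DDM: r = D₁/P₀ + g.
r = 11.2600 / 226.38 + 0.078 = 0.04974 + 0.078 = 0.12774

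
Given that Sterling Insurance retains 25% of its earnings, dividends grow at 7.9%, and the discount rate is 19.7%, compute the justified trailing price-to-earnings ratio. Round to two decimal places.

6.86

Payout ratio b = 1 − 0.25 = 0.75.
Justified trailing P/E = b(1+g)/(r−g) = 0.75×(1+0.079)/(0.197−0.079) = 6.8581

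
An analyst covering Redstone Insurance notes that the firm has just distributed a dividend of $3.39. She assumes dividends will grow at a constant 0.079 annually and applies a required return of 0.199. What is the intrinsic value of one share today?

Gordon growth model: P₀ = D₁/(r − g). D₁ = 3.39 × (1 + 0.079) = 3.6578.
P₀ = 3.6578 / (0.199 − 0.079) = 3.6578 / 0.12 = 30.4817

$30.48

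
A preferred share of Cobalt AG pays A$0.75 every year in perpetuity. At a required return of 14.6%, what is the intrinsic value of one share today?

A$5.14

Zero-growth DDM (perpetuity): P₀ = D/r = 0.75 / 0.146 = 5.1370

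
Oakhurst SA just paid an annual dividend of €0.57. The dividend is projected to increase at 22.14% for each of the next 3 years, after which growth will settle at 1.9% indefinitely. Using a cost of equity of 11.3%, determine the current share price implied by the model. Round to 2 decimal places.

€10.23

Two-stage DDM. Project D₁…D_3 at 0.2214, terminal growth 0.019, discount at r = 0.113.
D_1 = 0.6962
D_2 = 0.8503
D_3 = 1.0386
Terminal value at t=3: TV = D_4/(r−g) = 1.0583/(0.113−0.019) = 11.2589
P₀ = 0.6962/(1+0.113)^1 + 0.8503/(1+0.113)^2 + 1.0386/(1+0.113)^3 + 11.2589/(1+0.113)^3 = 10.2312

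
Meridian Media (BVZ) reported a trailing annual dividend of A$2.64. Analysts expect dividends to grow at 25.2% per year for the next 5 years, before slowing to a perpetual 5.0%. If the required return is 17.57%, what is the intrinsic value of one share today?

Two-stage DDM. Project D₁…D_5 at 0.252, terminal growth 0.05, discount at r = 0.1757.
D_1 = 3.3053
D_2 = 4.1382
D_3 = 5.1810
D_4 = 6.4867
D_5 = 8.1213
Terminal value at t=5: TV = D_6/(r−g) = 8.5274/(0.1757−0.05) = 67.8390
P₀ = 3.3053/(1+0.1757)^1 + 4.1382/(1+0.1757)^2 + 5.1810/(1+0.1757)^3 + 6.4867/(1+0.1757)^4 + 8.1213/(1+0.1757)^5 + 67.8390/(1+0.1757)^5 = 46.2027

A$46.20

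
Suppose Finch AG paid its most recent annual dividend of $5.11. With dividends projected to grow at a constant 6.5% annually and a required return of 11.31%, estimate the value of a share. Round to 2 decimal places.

$113.14

Gordon growth model: P₀ = D₁/(r − g). D₁ = 5.11 × (1 + 0.065) = 5.4421.
P₀ = 5.4421 / (0.1131 − 0.065) = 5.4421 / 0.0481 = 113.1424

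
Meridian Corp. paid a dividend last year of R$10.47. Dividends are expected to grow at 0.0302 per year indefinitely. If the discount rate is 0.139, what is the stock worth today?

R$99.14

Gordon growth model: P₀ = D₁/(r − g). D₁ = 10.47 × (1 + 0.0302) = 10.7862.
P₀ = 10.7862 / (0.139 − 0.0302) = 10.7862 / 0.1088 = 99.1378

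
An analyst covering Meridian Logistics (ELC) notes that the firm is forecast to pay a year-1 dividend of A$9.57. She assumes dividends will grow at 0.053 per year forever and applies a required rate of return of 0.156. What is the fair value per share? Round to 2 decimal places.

A$92.91

Gordon growth model: P₀ = D₁/(r − g), with D₁ = 9.57 given directly.
P₀ = 9.5700 / (0.156 − 0.053) = 9.5700 / 0.103 = 92.9126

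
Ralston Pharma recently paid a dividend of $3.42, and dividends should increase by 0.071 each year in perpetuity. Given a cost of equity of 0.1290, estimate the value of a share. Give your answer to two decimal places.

$63.15

Gordon growth model: P₀ = D₁/(r − g). D₁ = 3.42 × (1 + 0.071) = 3.6628.
P₀ = 3.6628 / (0.129 − 0.071) = 3.6628 / 0.058 = 63.1521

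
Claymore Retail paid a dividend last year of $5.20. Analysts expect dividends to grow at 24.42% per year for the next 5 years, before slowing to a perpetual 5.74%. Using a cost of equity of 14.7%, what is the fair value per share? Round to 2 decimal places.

Two-stage DDM. Project D₁…D_5 at 0.2442, terminal growth 0.0574, discount at r = 0.147.
D_1 = 6.4698
D_2 = 8.0498
D_3 = 10.0155
D_4 = 12.4613
D_5 = 15.5044
Terminal value at t=5: TV = D_6/(r−g) = 16.3943/(0.147−0.0574) = 182.9724
P₀ = 6.4698/(1+0.147)^1 + 8.0498/(1+0.147)^2 + 10.0155/(1+0.147)^3 + 12.4613/(1+0.147)^4 + 15.5044/(1+0.147)^5 + 182.9724/(1+0.147)^5 = 125.5714

$125.57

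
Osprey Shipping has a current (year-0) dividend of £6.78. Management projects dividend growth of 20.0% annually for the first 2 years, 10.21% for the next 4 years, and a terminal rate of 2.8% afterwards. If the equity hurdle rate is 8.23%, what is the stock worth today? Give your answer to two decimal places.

Three-stage DDM. Project D₁…D_6; terminal Gordon value at t=6 with g = 0.028; discount at r = 0.0823.
D_1 = 8.1360
D_2 = 9.7632
D_3 = 10.7600
D_4 = 11.8586
D_5 = 13.0694
D_6 = 14.4038
TV_6 = 14.8071/(0.0823−0.028) = 272.6902
P₀ = Σ Dₜ/(1+r)ᵗ + TV_6/(1+r)^6 = 220.4060

£220.41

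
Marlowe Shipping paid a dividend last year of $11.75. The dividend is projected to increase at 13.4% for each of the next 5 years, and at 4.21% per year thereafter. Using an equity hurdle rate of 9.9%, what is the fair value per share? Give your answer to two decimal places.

$316.32

Two-stage DDM. Project D₁…D_5 at 0.134, terminal growth 0.0421, discount at r = 0.099.
D_1 = 13.3245
D_2 = 15.1100
D_3 = 17.1347
D_4 = 19.4308
D_5 = 22.0345
Terminal value at t=5: TV = D_6/(r−g) = 22.9621/(0.099−0.0421) = 403.5527
P₀ = 13.3245/(1+0.099)^1 + 15.1100/(1+0.099)^2 + 17.1347/(1+0.099)^3 + 19.4308/(1+0.099)^4 + 22.0345/(1+0.099)^5 + 403.5527/(1+0.099)^5 = 316.3237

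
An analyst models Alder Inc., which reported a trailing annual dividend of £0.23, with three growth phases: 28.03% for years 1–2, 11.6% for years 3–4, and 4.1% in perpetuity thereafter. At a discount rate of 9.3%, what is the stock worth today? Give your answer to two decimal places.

£7.82

Three-stage DDM. Project D₁…D_4; terminal Gordon value at t=4 with g = 0.041; discount at r = 0.093.
D_1 = 0.2945
D_2 = 0.3770
D_3 = 0.4207
D_4 = 0.4695
TV_4 = 0.4888/(0.093−0.041) = 9.4000
P₀ = Σ Dₜ/(1+r)ᵗ + TV_4/(1+r)^4 = 7.8226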